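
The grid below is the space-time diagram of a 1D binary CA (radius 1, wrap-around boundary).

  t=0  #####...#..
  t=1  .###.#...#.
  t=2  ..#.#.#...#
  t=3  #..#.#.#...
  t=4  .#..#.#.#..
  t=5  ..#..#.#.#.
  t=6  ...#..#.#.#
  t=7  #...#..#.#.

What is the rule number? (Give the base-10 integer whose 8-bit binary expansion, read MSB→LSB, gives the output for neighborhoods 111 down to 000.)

  [7] ### => #  t=0,i=1
  [6] ##. => .  t=0,i=4
  [5] #.# => #  t=1,i=4
  [4] #.. => #  t=0,i=5
  [3] .## => .  t=0,i=0
  [2] .#. => .  t=0,i=8
  [1] ..# => .  t=0,i=7
  [0] ... => .  t=0,i=6
  bits 10110000 = 176

176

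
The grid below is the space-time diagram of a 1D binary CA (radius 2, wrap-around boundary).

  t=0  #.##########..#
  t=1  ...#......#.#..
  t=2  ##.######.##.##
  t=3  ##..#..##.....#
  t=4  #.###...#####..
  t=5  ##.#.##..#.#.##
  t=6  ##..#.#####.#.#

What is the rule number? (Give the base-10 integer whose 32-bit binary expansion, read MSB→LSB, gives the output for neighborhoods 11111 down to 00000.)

1661459763

  [31] ##### => .  t=0,i=4
  [30] ####. => #  t=0,i=10
  [29] ###.# => #  t=2,i=1
  [28] ###.. => .  t=0,i=11
  [27] ##.## => .  t=0,i=1
  [26] ##.#. => .  t=5,i=2
  [25] ##..# => #  t=0,i=12
  [24] ##... => #  t=3,i=9
  [23] #.### => .  t=0,i=2
  [22] #.##. => .  t=2,i=10
  [21] #.#.# => .  t=5,i=3
  [20] #.#.. => .  t=1,i=12
  [19] #..## => .  t=0,i=13
  [18] #..#. => #  t=3,i=3
  [17] #...# => #  t=4,i=6
  [16] #.... => #  t=1,i=5
  [15] .#### => #  t=0,i=3
  [14] .###. => #  t=3,i=0
  [13] .##.# => .  t=0,i=0
  [12] .##.. => #  t=3,i=8
  [11] .#.## => #  t=4,i=1
  [10] .#.#. => #  t=1,i=11
  [9] .#..# => .  t=3,i=5
  [8] .#... => #  t=1,i=4
  [7] ..### => .  t=3,i=14
  [6] ..##. => .  t=0,i=14
  [5] ..#.# => #  t=1,i=10
  [4] ..#.. => #  t=1,i=3
  [3] ...## => .  t=3,i=13
  [2] ...#. => .  t=1,i=2
  [1] ....# => #  t=1,i=1
  [0] ..... => #  t=1,i=0
  bits 01100011000001111101110100110011 = 1661459763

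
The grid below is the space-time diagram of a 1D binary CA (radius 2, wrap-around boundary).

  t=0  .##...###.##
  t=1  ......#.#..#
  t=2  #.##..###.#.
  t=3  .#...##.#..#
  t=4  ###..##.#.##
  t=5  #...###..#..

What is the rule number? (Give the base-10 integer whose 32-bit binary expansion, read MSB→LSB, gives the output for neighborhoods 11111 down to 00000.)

2686201313

  ##### -> #   bit 31 = 1  t=4,i=0
  ####. -> .   bit 30 = 0  t=4,i=1
  ###.# -> #   bit 29 = 1  t=0,i=8
  ###.. -> .   bit 28 = 0  t=4,i=2
  ##.## -> .   bit 27 = 0  t=0,i=0
  ##.#. -> .   bit 26 = 0  t=2,i=9
  ##..# -> .   bit 25 = 0  t=2,i=4
  ##... -> .   bit 24 = 0  t=0,i=3
  #.### -> .   bit 23 = 0  t=4,i=10
  #.##. -> .   bit 22 = 0  t=0,i=1
  #.#.# -> .   bit 21 = 0  t=2,i=0
  #.#.. -> #   bit 20 = 1  t=1,i=8
  #..## -> #   bit 19 = 1  t=2,i=5
  #..#. -> #   bit 18 = 1  t=1,i=10
  #...# -> .   bit 17 = 0  t=0,i=4
  #.... -> .   bit 16 = 0  t=1,i=1
  .#### -> .   bit 15 = 0  t=4,i=11
  .###. -> .   bit 14 = 0  t=0,i=7
  .##.# -> #   bit 13 = 1  t=0,i=11
  .##.. -> .   bit 12 = 0  t=0,i=2
  .#.## -> #   bit 11 = 1  t=2,i=1
  .#.#. -> #   bit 10 = 1  t=1,i=7
  .#..# -> .   bit 9 = 0  t=1,i=9
  .#... -> #   bit 8 = 1  t=1,i=0
  ..### -> #   bit 7 = 1  t=0,i=6
  ..##. -> #   bit 6 = 1  t=3,i=5
  ..#.# -> #   bit 5 = 1  t=1,i=6
  ..#.. -> .   bit 4 = 0  t=1,i=11
  ...## -> .   bit 3 = 0  t=0,i=5
  ...#. -> .   bit 2 = 0  t=1,i=5
  ....# -> .   bit 1 = 0  t=1,i=4
  ..... -> #   bit 0 = 1  t=1,i=2
  bits 10100000000111000010110111100001 = 2686201313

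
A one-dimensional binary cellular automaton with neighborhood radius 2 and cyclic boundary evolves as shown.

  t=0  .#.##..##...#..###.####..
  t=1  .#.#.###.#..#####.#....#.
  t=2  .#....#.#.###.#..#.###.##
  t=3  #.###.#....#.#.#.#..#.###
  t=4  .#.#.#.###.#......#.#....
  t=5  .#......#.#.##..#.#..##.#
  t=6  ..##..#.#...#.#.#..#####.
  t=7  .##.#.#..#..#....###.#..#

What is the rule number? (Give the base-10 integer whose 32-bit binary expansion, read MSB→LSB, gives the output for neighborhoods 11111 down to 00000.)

2403951610

  [31] ##### => #  t=1,i=14
  [30] ####. => .  t=0,i=21
  [29] ###.# => .  t=0,i=17
  [28] ###.. => .  t=0,i=22
  [27] ##.## => #  t=0,i=18
  [26] ##.#. => #  t=1,i=8
  [25] ##..# => #  t=0,i=5
  [24] ##... => #  t=0,i=9
  [23] #.### => .  t=0,i=19
  [22] #.##. => #  t=0,i=3
  [21] #.#.# => .  t=1,i=3
  [20] #.#.. => .  t=1,i=9
  [19] #..## => #  t=0,i=6
  [18] #..#. => .  t=1,i=0
  [17] #...# => .  t=0,i=10
  [16] #.... => #  t=1,i=20
  [15] .#### => .  t=0,i=20
  [14] .###. => #  t=0,i=16
  [13] .##.# => #  t=2,i=24
  [12] .##.. => .  t=0,i=4
  [11] .#.## => .  t=0,i=2
  [10] .#.#. => .  t=1,i=2
  [9] .#..# => #  t=0,i=13
  [8] .#... => #  t=1,i=19
  [7] ..### => #  t=0,i=15
  [6] ..##. => #  t=0,i=7
  [5] ..#.# => #  t=0,i=1
  [4] ..#.. => #  t=0,i=12
  [3] ...## => #  t=6,i=1
  [2] ...#. => .  t=0,i=0
  [1] ....# => #  t=1,i=21
  [0] ..... => .  t=4,i=14
  bits 10001111010010010110001111111010 = 2403951610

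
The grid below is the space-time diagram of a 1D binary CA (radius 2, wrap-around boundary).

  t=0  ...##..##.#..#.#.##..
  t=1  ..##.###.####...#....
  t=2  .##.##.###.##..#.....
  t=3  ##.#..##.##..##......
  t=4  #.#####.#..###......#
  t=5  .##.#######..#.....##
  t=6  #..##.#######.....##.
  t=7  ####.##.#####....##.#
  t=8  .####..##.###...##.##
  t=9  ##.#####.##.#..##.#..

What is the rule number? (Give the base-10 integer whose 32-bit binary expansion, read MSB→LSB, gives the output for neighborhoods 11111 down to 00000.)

4271639116

  #####|#  b31=1 t=4,i=4
  ####.|#  b30=1 t=1,i=11
  ###.#|#  b29=1 t=1,i=7
  ###..|#  b28=1 t=1,i=12
  ##.##|#  b27=1 t=1,i=4
  ##.#.|#  b26=1 t=0,i=9
  ##..#|#  b25=1 t=0,i=5
  ##...|.  b24=0 t=0,i=19
  #.###|#  b23=1 t=1,i=5
  #.##.|.  b22=0 t=0,i=17
  #.#.#|.  b21=0 t=0,i=15
  #.#..|#  b20=1 t=0,i=10
  #..##|#  b19=1 t=0,i=6
  #..#.|#  b18=1 t=0,i=12
  #...#|.  b17=0 t=1,i=14
  #....|.  b16=0 t=0,i=20
  .####|.  b15=0 t=1,i=10
  .###.|.  b14=0 t=1,i=6
  .##.#|.  b13=0 t=0,i=8
  .##..|.  b12=0 t=0,i=4
  .#.##|#  b11=1 t=0,i=16
  .#.#.|.  b10=0 t=0,i=14
  .#..#|#  b9=1 t=0,i=11
  .#...|.  b8=0 t=1,i=17
  ..###|.  b7=0 t=4,i=11
  ..##.|#  b6=1 t=0,i=3
  ..#.#|.  b5=0 t=0,i=13
  ..#..|.  b4=0 t=1,i=16
  ...##|#  b3=1 t=0,i=2
  ...#.|#  b2=1 t=1,i=15
  ....#|.  b1=0 t=0,i=1
  .....|.  b0=0 t=0,i=0
  bits 11111110100111000000101001001100 = 4271639116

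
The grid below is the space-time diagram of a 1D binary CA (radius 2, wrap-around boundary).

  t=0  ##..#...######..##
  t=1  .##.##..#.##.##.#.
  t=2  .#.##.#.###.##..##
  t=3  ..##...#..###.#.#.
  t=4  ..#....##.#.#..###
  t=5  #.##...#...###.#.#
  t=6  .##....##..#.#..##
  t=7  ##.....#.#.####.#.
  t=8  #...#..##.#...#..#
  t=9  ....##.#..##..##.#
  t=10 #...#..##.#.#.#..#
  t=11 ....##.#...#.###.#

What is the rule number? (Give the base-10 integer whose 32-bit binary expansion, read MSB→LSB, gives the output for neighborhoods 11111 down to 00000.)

3125809137

  [31] ##### => #  t=0,i=10
  [30] ####. => .  t=0,i=0
  [29] ###.# => #  t=2,i=10
  [28] ###.. => #  t=0,i=1
  [27] ##.## => #  t=1,i=3
  [26] ##.#. => .  t=1,i=15
  [25] ##..# => #  t=0,i=2
  [24] ##... => .  t=3,i=4
  [23] #.### => .  t=2,i=8
  [22] #.##. => #  t=1,i=4
  [21] #.#.# => .  t=2,i=1
  [20] #.#.. => #  t=1,i=16
  [19] #..## => .  t=0,i=15
  [18] #..#. => .  t=0,i=3
  [17] #...# => .  t=0,i=6
  [16] #.... => .  t=4,i=4
  [15] .#### => .  t=0,i=9
  [14] .###. => .  t=2,i=9
  [13] .##.# => .  t=1,i=2
  [12] .##.. => .  t=1,i=5
  [11] .#.## => #  t=1,i=9
  [10] .#.#. => #  t=3,i=15
  [9] .#..# => #  t=1,i=17
  [8] .#... => #  t=0,i=5
  [7] ..### => #  t=0,i=8
  [6] ..##. => #  t=1,i=1
  [5] ..#.# => #  t=1,i=8
  [4] ..#.. => #  t=0,i=4
  [3] ...## => .  t=0,i=7
  [2] ...#. => .  t=3,i=6
  [1] ....# => .  t=4,i=5
  [0] ..... => #  t=7,i=4
  bits 10111010010100000000111111110001 = 3125809137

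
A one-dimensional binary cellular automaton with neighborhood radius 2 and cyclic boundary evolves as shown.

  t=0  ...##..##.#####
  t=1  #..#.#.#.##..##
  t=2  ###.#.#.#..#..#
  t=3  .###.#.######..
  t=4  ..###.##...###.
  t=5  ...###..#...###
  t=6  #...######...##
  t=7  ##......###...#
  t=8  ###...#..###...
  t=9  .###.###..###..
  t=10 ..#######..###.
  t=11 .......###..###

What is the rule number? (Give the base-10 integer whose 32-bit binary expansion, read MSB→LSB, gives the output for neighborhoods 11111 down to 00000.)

  [31] ##### => .  t=0,i=12
  [30] ####. => #  t=0,i=13
  [29] ###.# => #  t=2,i=2
  [28] ###.. => #  t=0,i=14
  [27] ##.## => #  t=0,i=9
  [26] ##.#. => #  t=2,i=3
  [25] ##..# => #  t=0,i=5
  [24] ##... => #  t=0,i=0
  [23] #.### => #  t=0,i=10
  [22] #.##. => .  t=1,i=9
  [21] #.#.# => .  t=1,i=5
  [20] #.#.. => #  t=2,i=8
  [19] #..## => .  t=0,i=6
  [18] #..#. => #  t=1,i=2
  [17] #...# => .  t=0,i=1
  [16] #.... => .  t=7,i=3
  [15] .#### => .  t=0,i=11
  [14] .###. => #  t=1,i=14
  [13] .##.# => .  t=0,i=8
  [12] .##.. => .  t=0,i=4
  [11] .#.## => #  t=1,i=8
  [10] .#.#. => #  t=1,i=4
  [9] .#..# => #  t=2,i=9
  [8] .#... => #  t=5,i=9
  [7] ..### => .  t=1,i=13
  [6] ..##. => #  t=0,i=3
  [5] ..#.# => .  t=1,i=3
  [4] ..#.. => #  t=2,i=11
  [3] ...## => .  t=0,i=2
  [2] ...#. => #  t=8,i=5
  [1] ....# => #  t=7,i=6
  [0] ..... => .  t=7,i=4
  bits 01111111100101000100111101010110 = 2140426070

2140426070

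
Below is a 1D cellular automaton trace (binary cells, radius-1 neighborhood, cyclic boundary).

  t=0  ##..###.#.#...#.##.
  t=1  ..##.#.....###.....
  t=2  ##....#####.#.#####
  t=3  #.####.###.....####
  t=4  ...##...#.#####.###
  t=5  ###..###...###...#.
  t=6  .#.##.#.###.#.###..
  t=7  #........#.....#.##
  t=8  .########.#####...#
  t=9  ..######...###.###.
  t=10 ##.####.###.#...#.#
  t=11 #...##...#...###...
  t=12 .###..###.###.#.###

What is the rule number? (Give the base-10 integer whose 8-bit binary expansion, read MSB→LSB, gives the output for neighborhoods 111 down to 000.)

  [7] ### => #  t=0,i=5
  [6] ##. => .  t=0,i=1
  [5] #.# => .  t=0,i=7
  [4] #.. => #  t=0,i=2
  [3] .## => .  t=0,i=0
  [2] .#. => .  t=0,i=8
  [1] ..# => #  t=0,i=3
  [0] ... => #  t=0,i=12
  bits 10010011 = 147

147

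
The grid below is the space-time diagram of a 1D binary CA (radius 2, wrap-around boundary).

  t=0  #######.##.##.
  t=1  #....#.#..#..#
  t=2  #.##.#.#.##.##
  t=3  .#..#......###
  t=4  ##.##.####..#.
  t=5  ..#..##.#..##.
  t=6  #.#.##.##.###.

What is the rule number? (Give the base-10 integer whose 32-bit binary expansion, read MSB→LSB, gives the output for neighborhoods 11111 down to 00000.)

1285509235

  ##### -> .   bit 31 = 0  t=0,i=2
  ####. -> #   bit 30 = 1  t=0,i=5
  ###.# -> .   bit 29 = 0  t=0,i=6
  ###.. -> .   bit 28 = 0  t=4,i=9
  ##.## -> #   bit 27 = 1  t=0,i=7
  ##.#. -> #   bit 26 = 1  t=2,i=4
  ##..# -> .   bit 25 = 0  t=4,i=10
  ##... -> .   bit 24 = 0  t=1,i=1
  #.### -> #   bit 23 = 1  t=0,i=0
  #.##. -> .   bit 22 = 0  t=0,i=8
  #.#.# -> .   bit 21 = 0  t=2,i=5
  #.#.. -> #   bit 20 = 1  t=1,i=7
  #..## -> #   bit 19 = 1  t=1,i=12
  #..#. -> #   bit 18 = 1  t=1,i=9
  #...# -> #   bit 17 = 1  t=5,i=0
  #.... -> #   bit 16 = 1  t=1,i=2
  .#### -> .   bit 15 = 0  t=0,i=1
  .###. -> #   bit 14 = 1  t=2,i=13
  .##.# -> .   bit 13 = 0  t=0,i=9
  .##.. -> #   bit 12 = 1  t=1,i=0
  .#.## -> .   bit 11 = 0  t=2,i=8
  .#.#. -> .   bit 10 = 0  t=1,i=6
  .#..# -> .   bit 9 = 0  t=1,i=8
  .#... -> .   bit 8 = 0  t=3,i=5
  ..### -> .   bit 7 = 0  t=3,i=11
  ..##. -> #   bit 6 = 1  t=1,i=13
  ..#.# -> #   bit 5 = 1  t=1,i=5
  ..#.. -> #   bit 4 = 1  t=1,i=10
  ...## -> .   bit 3 = 0  t=3,i=10
  ...#. -> .   bit 2 = 0  t=1,i=4
  ....# -> #   bit 1 = 1  t=1,i=3
  ..... -> #   bit 0 = 1  t=3,i=7
  bits 01001100100111110101000001110011 = 1285509235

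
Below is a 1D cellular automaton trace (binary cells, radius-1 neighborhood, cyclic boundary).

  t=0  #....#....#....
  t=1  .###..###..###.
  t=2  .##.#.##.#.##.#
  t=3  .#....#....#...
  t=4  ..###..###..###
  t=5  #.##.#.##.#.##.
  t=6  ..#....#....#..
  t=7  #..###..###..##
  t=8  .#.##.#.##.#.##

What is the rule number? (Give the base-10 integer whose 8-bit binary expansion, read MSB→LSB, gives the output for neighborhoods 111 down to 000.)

153

  [7] ### => #  t=1,i=2
  [6] ##. => .  t=1,i=3
  [5] #.# => .  t=2,i=0
  [4] #.. => #  t=0,i=1
  [3] .## => #  t=1,i=1
  [2] .#. => .  t=0,i=0
  [1] ..# => .  t=0,i=4
  [0] ... => #  t=0,i=2
  bits 10011001 = 153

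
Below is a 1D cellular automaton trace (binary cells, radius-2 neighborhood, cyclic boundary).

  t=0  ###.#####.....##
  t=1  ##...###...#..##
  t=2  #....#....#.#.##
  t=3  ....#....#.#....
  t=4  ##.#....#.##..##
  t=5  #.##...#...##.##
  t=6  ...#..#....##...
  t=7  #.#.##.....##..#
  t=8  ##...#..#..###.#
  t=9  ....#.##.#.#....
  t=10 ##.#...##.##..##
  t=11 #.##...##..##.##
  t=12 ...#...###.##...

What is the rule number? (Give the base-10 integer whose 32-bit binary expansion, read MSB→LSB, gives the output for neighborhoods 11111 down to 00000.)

  #####|#  b31=1 t=0,i=0
  ####.|#  b30=1 t=0,i=1
  ###.#|.  b29=0 t=0,i=2
  ###..|.  b28=0 t=0,i=8
  ##.##|.  b27=0 t=0,i=3
  ##.#.|#  b26=1 t=4,i=2
  ##..#|#  b25=1 t=4,i=12
  ##...|.  b24=0 t=0,i=9
  #.###|.  b23=0 t=0,i=4
  #.##.|.  b22=0 t=4,i=10
  #.#.#|.  b21=0 t=2,i=12
  #.#..|#  b20=1 t=3,i=11
  #..##|.  b19=0 t=1,i=13
  #..#.|#  b18=1 t=6,i=5
  #...#|.  b17=0 t=1,i=3
  #....|.  b16=0 t=0,i=10
  .####|#  b15=1 t=0,i=5
  .###.|.  b14=0 t=1,i=6
  .##.#|#  b13=1 t=5,i=12
  .##..|#  b12=1 t=4,i=11
  .#.##|.  b11=0 t=2,i=13
  .#.#.|#  b10=1 t=2,i=11
  .#..#|#  b9=1 t=1,i=12
  .#...|.  b8=0 t=2,i=6
  ..###|#  b7=1 t=0,i=14
  ..##.|#  b6=1 t=5,i=11
  ..#.#|.  b5=0 t=2,i=10
  ..#..|.  b4=0 t=1,i=11
  ...##|.  b3=0 t=0,i=13
  ...#.|#  b2=1 t=1,i=10
  ....#|.  b1=0 t=0,i=12
  .....|#  b0=1 t=0,i=11
  bits 11000110000101001011011011000101 = 3323246277

3323246277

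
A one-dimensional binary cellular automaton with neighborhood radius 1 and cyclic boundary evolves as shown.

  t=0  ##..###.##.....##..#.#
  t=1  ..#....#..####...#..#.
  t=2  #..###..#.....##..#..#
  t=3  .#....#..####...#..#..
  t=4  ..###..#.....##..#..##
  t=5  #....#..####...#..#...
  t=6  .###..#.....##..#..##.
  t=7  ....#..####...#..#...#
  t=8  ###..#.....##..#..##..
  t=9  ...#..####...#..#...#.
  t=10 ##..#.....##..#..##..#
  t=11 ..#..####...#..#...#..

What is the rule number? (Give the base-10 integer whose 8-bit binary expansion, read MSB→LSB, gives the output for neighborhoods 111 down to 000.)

  ### -> .   bit 7 = 0  t=0,i=0
  ##. -> .   bit 6 = 0  t=0,i=1
  #.# -> #   bit 5 = 1  t=0,i=7
  #.. -> #   bit 4 = 1  t=0,i=2
  .## -> .   bit 3 = 0  t=0,i=4
  .#. -> .   bit 2 = 0  t=0,i=19
  ..# -> .   bit 1 = 0  t=0,i=3
  ... -> #   bit 0 = 1  t=0,i=11
  bits 00110001 = 49

49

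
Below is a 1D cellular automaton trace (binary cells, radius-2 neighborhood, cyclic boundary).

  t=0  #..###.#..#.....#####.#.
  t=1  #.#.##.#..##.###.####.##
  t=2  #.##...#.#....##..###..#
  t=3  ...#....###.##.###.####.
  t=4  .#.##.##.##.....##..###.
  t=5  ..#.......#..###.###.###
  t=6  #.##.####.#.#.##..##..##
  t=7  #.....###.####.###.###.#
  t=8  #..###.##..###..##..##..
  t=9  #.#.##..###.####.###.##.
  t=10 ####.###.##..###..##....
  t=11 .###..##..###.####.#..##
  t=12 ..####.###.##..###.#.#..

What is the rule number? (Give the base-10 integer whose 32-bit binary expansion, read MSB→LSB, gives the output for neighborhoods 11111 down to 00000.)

4063812891

  nb #####: next=#  (t=0,i=18, bit31=1)
  nb ####.: next=#  (t=0,i=19, bit30=1)
  nb ###.#: next=#  (t=0,i=5, bit29=1)
  nb ###..: next=#  (t=2,i=20, bit28=1)
  nb ##.##: next=.  (t=1,i=12, bit27=0)
  nb ##.#.: next=.  (t=0,i=6, bit26=0)
  nb ##..#: next=#  (t=2,i=16, bit25=1)
  nb ##...: next=.  (t=2,i=4, bit24=0)
  nb #.###: next=.  (t=1,i=13, bit23=0)
  nb #.##.: next=.  (t=1,i=4, bit22=0)
  nb #.#.#: next=#  (t=0,i=22, bit21=1)
  nb #.#..: next=#  (t=0,i=0, bit20=1)
  nb #..##: next=#  (t=0,i=2, bit19=1)
  nb #..#.: next=.  (t=0,i=9, bit18=0)
  nb #...#: next=.  (t=2,i=5, bit17=0)
  nb #....: next=.  (t=0,i=12, bit16=0)
  nb .####: next=#  (t=0,i=17, bit15=1)
  nb .###.: next=#  (t=0,i=4, bit14=1)
  nb .##.#: next=.  (t=1,i=5, bit13=0)
  nb .##..: next=#  (t=2,i=3, bit12=1)
  nb .#.##: next=#  (t=1,i=3, bit11=1)
  nb .#.#.: next=#  (t=0,i=23, bit10=1)
  nb .#..#: next=.  (t=0,i=1, bit9=0)
  nb .#...: next=#  (t=0,i=11, bit8=1)
  nb ..###: next=.  (t=0,i=3, bit7=0)
  nb ..##.: next=.  (t=1,i=10, bit6=0)
  nb ..#.#: next=.  (t=2,i=7, bit5=0)
  nb ..#..: next=#  (t=0,i=10, bit4=1)
  nb ...##: next=#  (t=0,i=15, bit3=1)
  nb ...#.: next=.  (t=2,i=6, bit2=0)
  nb ....#: next=#  (t=0,i=14, bit1=1)
  nb .....: next=#  (t=0,i=13, bit0=1)
  bits 11110010001110001101110100011011 = 4063812891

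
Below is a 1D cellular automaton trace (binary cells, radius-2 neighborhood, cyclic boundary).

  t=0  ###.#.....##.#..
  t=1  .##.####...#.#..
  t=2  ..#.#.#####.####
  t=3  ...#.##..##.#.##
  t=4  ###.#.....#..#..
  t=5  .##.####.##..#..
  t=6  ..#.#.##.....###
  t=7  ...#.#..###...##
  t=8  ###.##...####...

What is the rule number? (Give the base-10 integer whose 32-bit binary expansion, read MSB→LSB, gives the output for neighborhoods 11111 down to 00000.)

  [31] ##### => .  t=2,i=8
  [30] ####. => #  t=1,i=6
  [29] ###.# => #  t=0,i=2
  [28] ###.. => #  t=1,i=7
  [27] ##.## => .  t=1,i=3
  [26] ##.#. => .  t=0,i=3
  [25] ##..# => .  t=2,i=0
  [24] ##... => #  t=1,i=8
  [23] #.### => #  t=1,i=4
  [22] #.##. => .  t=3,i=5
  [21] #.#.# => .  t=2,i=4
  [20] #.#.. => #  t=0,i=4
  [19] #..## => .  t=0,i=15
  [18] #..#. => .  t=2,i=1
  [17] #...# => #  t=1,i=9
  [16] #.... => #  t=0,i=6
  [15] .#### => .  t=1,i=5
  [14] .###. => #  t=0,i=1
  [13] .##.# => #  t=0,i=11
  [12] .##.. => .  t=3,i=6
  [11] .#.## => #  t=2,i=5
  [10] .#.#. => #  t=1,i=12
  [9] .#..# => .  t=0,i=14
  [8] .#... => #  t=0,i=5
  [7] ..### => .  t=0,i=0
  [6] ..##. => .  t=0,i=10
  [5] ..#.# => .  t=1,i=11
  [4] ..#.. => #  t=4,i=10
  [3] ...## => .  t=0,i=9
  [2] ...#. => #  t=1,i=10
  [1] ....# => .  t=0,i=8
  [0] ..... => #  t=0,i=7
  bits 01110001100100110110110100010101 = 1905487125

1905487125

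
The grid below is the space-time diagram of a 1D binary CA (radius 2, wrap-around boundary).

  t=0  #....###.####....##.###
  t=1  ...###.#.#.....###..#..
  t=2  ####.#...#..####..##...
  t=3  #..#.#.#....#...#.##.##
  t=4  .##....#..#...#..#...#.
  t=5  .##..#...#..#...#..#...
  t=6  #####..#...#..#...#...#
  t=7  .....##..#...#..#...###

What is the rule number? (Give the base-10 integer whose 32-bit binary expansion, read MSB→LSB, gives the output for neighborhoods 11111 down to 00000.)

  nb #####: next=.  (t=6,i=1, bit31=0)
  nb ####.: next=.  (t=0,i=11, bit30=0)
  nb ###.#: next=#  (t=0,i=7, bit29=1)
  nb ###..: next=.  (t=0,i=0, bit28=0)
  nb ##.##: next=.  (t=0,i=8, bit27=0)
  nb ##.#.: next=.  (t=1,i=6, bit26=0)
  nb ##..#: next=#  (t=1,i=18, bit25=1)
  nb ##...: next=.  (t=0,i=1, bit24=0)
  nb #.###: next=#  (t=0,i=9, bit23=1)
  nb #.##.: next=.  (t=3,i=18, bit22=0)
  nb #.#.#: next=.  (t=1,i=7, bit21=0)
  nb #.#..: next=#  (t=1,i=9, bit20=1)
  nb #..##: next=.  (t=2,i=11, bit19=0)
  nb #..#.: next=#  (t=1,i=19, bit18=1)
  nb #...#: next=#  (t=2,i=7, bit17=1)
  nb #....: next=.  (t=0,i=2, bit16=0)
  nb .####: next=.  (t=0,i=10, bit15=0)
  nb .###.: next=.  (t=0,i=6, bit14=0)
  nb .##.#: next=.  (t=0,i=18, bit13=0)
  nb .##..: next=#  (t=2,i=19, bit12=1)
  nb .#.##: next=#  (t=3,i=17, bit11=1)
  nb .#.#.: next=.  (t=1,i=8, bit10=0)
  nb .#..#: next=.  (t=2,i=10, bit9=0)
  nb .#...: next=.  (t=1,i=10, bit8=0)
  nb ..###: next=#  (t=0,i=5, bit7=1)
  nb ..##.: next=#  (t=0,i=17, bit6=1)
  nb ..#.#: next=.  (t=3,i=3, bit5=0)
  nb ..#..: next=.  (t=1,i=20, bit4=0)
  nb ...##: next=#  (t=0,i=4, bit3=1)
  nb ...#.: next=.  (t=2,i=8, bit2=0)
  nb ....#: next=#  (t=0,i=3, bit1=1)
  nb .....: next=#  (t=1,i=0, bit0=1)
  bits 00100010100101100001100011001011 = 580262091

580262091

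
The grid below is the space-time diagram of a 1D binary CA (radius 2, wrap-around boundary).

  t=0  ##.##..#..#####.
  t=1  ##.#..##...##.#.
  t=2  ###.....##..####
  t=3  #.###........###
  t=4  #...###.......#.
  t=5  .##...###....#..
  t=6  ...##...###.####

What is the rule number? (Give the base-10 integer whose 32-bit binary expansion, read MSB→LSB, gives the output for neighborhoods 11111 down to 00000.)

3043469588

  nb #####: next=#  (t=0,i=12, bit31=1)
  nb ####.: next=.  (t=0,i=13, bit30=0)
  nb ###.#: next=#  (t=0,i=14, bit29=1)
  nb ###..: next=#  (t=2,i=2, bit28=1)
  nb ##.##: next=.  (t=0,i=2, bit27=0)
  nb ##.#.: next=#  (t=1,i=2, bit26=1)
  nb ##..#: next=.  (t=0,i=5, bit25=0)
  nb ##...: next=#  (t=1,i=8, bit24=1)
  nb #.###: next=.  (t=3,i=2, bit23=0)
  nb #.##.: next=#  (t=0,i=0, bit22=1)
  nb #.#.#: next=#  (t=1,i=14, bit21=1)
  nb #.#..: next=.  (t=1,i=3, bit20=0)
  nb #..##: next=.  (t=0,i=9, bit19=0)
  nb #..#.: next=#  (t=0,i=6, bit18=1)
  nb #...#: next=#  (t=1,i=9, bit17=1)
  nb #....: next=#  (t=2,i=4, bit16=1)
  nb .####: next=#  (t=0,i=11, bit15=1)
  nb .###.: next=.  (t=3,i=3, bit14=0)
  nb .##.#: next=#  (t=0,i=1, bit13=1)
  nb .##..: next=.  (t=0,i=4, bit12=0)
  nb .#.##: next=#  (t=1,i=15, bit11=1)
  nb .#.#.: next=.  (t=4,i=15, bit10=0)
  nb .#..#: next=.  (t=0,i=8, bit9=0)
  nb .#...: next=#  (t=4,i=1, bit8=1)
  nb ..###: next=.  (t=0,i=10, bit7=0)
  nb ..##.: next=.  (t=1,i=6, bit6=0)
  nb ..#.#: next=.  (t=4,i=14, bit5=0)
  nb ..#..: next=#  (t=0,i=7, bit4=1)
  nb ...##: next=.  (t=1,i=10, bit3=0)
  nb ...#.: next=#  (t=4,i=13, bit2=1)
  nb ....#: next=.  (t=2,i=6, bit1=0)
  nb .....: next=.  (t=2,i=5, bit0=0)
  bits 10110101011001111010100100010100 = 3043469588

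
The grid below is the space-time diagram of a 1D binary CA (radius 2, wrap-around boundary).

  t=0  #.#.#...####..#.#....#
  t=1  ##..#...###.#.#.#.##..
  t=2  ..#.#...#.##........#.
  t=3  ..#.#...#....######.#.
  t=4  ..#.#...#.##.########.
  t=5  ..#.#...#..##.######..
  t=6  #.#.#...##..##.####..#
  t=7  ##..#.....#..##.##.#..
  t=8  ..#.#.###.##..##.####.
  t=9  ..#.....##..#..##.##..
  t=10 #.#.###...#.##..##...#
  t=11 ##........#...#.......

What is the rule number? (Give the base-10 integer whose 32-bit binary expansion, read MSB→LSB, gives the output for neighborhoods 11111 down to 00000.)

  ##### -> #   bit 31 = 1  t=3,i=15
  ####. -> #   bit 30 = 1  t=0,i=10
  ###.# -> #   bit 29 = 1  t=1,i=10
  ###.. -> .   bit 28 = 0  t=0,i=11
  ##.## -> #   bit 27 = 1  t=4,i=12
  ##.#. -> #   bit 26 = 1  t=0,i=1
  ##..# -> #   bit 25 = 1  t=0,i=12
  ##... -> .   bit 24 = 0  t=2,i=12
  #.### -> .   bit 23 = 0  t=4,i=13
  #.##. -> .   bit 22 = 0  t=1,i=18
  #.#.# -> .   bit 21 = 0  t=0,i=2
  #.#.. -> #   bit 20 = 1  t=0,i=4
  #..## -> .   bit 19 = 0  t=1,i=21
  #..#. -> .   bit 18 = 0  t=0,i=13
  #...# -> .   bit 17 = 0  t=0,i=6
  #.... -> #   bit 16 = 1  t=0,i=18
  .#### -> #   bit 15 = 1  t=0,i=9
  .###. -> .   bit 14 = 0  t=1,i=9
  .##.# -> #   bit 13 = 1  t=0,i=0
  .##.. -> .   bit 12 = 0  t=1,i=1
  .#.## -> .   bit 11 = 0  t=1,i=17
  .#.#. -> .   bit 10 = 0  t=0,i=3
  .#..# -> #   bit 9 = 1  t=5,i=9
  .#... -> .   bit 8 = 0  t=0,i=5
  ..### -> #   bit 7 = 1  t=0,i=8
  ..##. -> .   bit 6 = 0  t=0,i=21
  ..#.# -> #   bit 5 = 1  t=0,i=14
  ..#.. -> #   bit 4 = 1  t=1,i=4
  ...## -> .   bit 3 = 0  t=0,i=7
  ...#. -> .   bit 2 = 0  t=2,i=1
  ....# -> #   bit 1 = 1  t=0,i=19
  ..... -> #   bit 0 = 1  t=2,i=14
  bits 11101110000100011010001010110011 = 3994133171

3994133171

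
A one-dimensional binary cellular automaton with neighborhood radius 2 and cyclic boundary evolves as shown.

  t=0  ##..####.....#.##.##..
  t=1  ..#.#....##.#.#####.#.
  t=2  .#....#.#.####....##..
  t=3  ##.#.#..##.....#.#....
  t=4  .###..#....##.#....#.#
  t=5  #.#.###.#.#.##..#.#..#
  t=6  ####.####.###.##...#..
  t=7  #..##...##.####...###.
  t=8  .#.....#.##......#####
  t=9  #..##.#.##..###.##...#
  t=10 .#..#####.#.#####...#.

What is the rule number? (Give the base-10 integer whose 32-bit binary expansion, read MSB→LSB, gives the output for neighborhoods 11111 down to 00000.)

778398365

  ##### -> .   bit 31 = 0  t=1,i=16
  ####. -> .   bit 30 = 0  t=0,i=6
  ###.# -> #   bit 29 = 1  t=1,i=18
  ###.. -> .   bit 28 = 0  t=0,i=7
  ##.## -> #   bit 27 = 1  t=0,i=17
  ##.#. -> #   bit 26 = 1  t=1,i=11
  ##..# -> #   bit 25 = 1  t=0,i=2
  ##... -> .   bit 24 = 0  t=0,i=8
  #.### -> .   bit 23 = 0  t=1,i=14
  #.##. -> #   bit 22 = 1  t=0,i=15
  #.#.# -> #   bit 21 = 1  t=1,i=12
  #.#.. -> .   bit 20 = 0  t=1,i=4
  #..## -> .   bit 19 = 0  t=0,i=3
  #..#. -> #   bit 18 = 1  t=4,i=5
  #...# -> .   bit 17 = 0  t=1,i=0
  #.... -> #   bit 16 = 1  t=0,i=9
  .#### -> .   bit 15 = 0  t=0,i=5
  .###. -> #   bit 14 = 1  t=4,i=2
  .##.# -> #   bit 13 = 1  t=0,i=16
  .##.. -> .   bit 12 = 0  t=0,i=1
  .#.## -> #   bit 11 = 1  t=0,i=14
  .#.#. -> .   bit 10 = 0  t=1,i=3
  .#..# -> #   bit 9 = 1  t=3,i=6
  .#... -> .   bit 8 = 0  t=1,i=5
  ..### -> #   bit 7 = 1  t=0,i=4
  ..##. -> .   bit 6 = 0  t=0,i=0
  ..#.# -> .   bit 5 = 0  t=0,i=13
  ..#.. -> #   bit 4 = 1  t=2,i=1
  ...## -> #   bit 3 = 1  t=1,i=8
  ...#. -> #   bit 2 = 1  t=0,i=12
  ....# -> .   bit 1 = 0  t=0,i=11
  ..... -> #   bit 0 = 1  t=0,i=10
  bits 00101110011001010110101010011101 = 778398365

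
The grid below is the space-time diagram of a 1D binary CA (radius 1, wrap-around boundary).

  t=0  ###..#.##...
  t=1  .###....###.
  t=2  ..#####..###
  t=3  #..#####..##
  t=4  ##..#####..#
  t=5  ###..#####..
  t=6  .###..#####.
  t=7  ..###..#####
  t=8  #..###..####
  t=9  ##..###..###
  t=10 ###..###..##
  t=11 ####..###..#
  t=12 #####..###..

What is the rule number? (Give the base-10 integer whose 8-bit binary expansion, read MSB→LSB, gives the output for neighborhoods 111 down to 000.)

  ###|#  b7=1 t=0,i=1
  ##.|#  b6=1 t=0,i=2
  #.#|.  b5=0 t=0,i=6
  #..|#  b4=1 t=0,i=3
  .##|.  b3=0 t=0,i=0
  .#.|.  b2=0 t=0,i=5
  ..#|.  b1=0 t=0,i=4
  ...|#  b0=1 t=0,i=10
  bits 11010001 = 209

209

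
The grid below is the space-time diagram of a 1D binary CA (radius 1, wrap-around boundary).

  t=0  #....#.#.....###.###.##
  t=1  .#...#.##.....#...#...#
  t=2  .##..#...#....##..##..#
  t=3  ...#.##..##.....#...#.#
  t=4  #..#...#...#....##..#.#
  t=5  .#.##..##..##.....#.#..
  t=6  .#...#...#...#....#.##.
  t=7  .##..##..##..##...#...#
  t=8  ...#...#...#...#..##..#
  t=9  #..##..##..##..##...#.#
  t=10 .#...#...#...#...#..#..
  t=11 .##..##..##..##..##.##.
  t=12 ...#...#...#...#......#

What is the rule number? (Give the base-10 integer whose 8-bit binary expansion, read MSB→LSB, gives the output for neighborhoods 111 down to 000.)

148

  ### -> #   bit 7 = 1  t=0,i=14
  ##. -> .   bit 6 = 0  t=0,i=0
  #.# -> .   bit 5 = 0  t=0,i=6
  #.. -> #   bit 4 = 1  t=0,i=1
  .## -> .   bit 3 = 0  t=0,i=13
  .#. -> #   bit 2 = 1  t=0,i=5
  ..# -> .   bit 1 = 0  t=0,i=4
  ... -> .   bit 0 = 0  t=0,i=2
  bits 10010100 = 148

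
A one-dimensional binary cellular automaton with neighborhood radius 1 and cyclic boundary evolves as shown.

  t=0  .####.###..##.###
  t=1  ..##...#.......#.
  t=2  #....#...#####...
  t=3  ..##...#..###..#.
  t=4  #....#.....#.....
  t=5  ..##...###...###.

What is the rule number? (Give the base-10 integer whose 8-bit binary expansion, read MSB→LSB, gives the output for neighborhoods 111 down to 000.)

129

  nb ###: next=#  (t=0,i=2, bit7=1)
  nb ##.: next=.  (t=0,i=4, bit6=0)
  nb #.#: next=.  (t=0,i=0, bit5=0)
  nb #..: next=.  (t=0,i=9, bit4=0)
  nb .##: next=.  (t=0,i=1, bit3=0)
  nb .#.: next=.  (t=1,i=7, bit2=0)
  nb ..#: next=.  (t=0,i=10, bit1=0)
  nb ...: next=#  (t=1,i=0, bit0=1)
  bits 10000001 = 129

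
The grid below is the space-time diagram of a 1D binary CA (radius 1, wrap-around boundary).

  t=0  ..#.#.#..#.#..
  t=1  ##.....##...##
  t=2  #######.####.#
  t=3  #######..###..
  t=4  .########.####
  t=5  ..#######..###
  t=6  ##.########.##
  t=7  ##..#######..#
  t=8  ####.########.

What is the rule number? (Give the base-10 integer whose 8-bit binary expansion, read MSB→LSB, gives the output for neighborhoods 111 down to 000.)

211

  nb ###: next=#  (t=1,i=0, bit7=1)
  nb ##.: next=#  (t=1,i=1, bit6=1)
  nb #.#: next=.  (t=0,i=3, bit5=0)
  nb #..: next=#  (t=0,i=7, bit4=1)
  nb .##: next=.  (t=1,i=7, bit3=0)
  nb .#.: next=.  (t=0,i=2, bit2=0)
  nb ..#: next=#  (t=0,i=1, bit1=1)
  nb ...: next=#  (t=0,i=0, bit0=1)
  bits 11010011 = 211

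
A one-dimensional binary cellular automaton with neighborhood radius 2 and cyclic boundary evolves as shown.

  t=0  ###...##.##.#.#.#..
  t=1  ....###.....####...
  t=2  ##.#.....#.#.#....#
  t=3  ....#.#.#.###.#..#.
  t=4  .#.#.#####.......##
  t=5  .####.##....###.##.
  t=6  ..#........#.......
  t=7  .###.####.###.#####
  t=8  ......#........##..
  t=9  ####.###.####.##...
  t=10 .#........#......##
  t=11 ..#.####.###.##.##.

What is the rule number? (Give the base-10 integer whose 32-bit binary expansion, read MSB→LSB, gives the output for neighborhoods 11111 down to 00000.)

  ##### -> #   bit 31 = 1  t=4,i=7
  ####. -> .   bit 30 = 0  t=1,i=14
  ###.# -> .   bit 29 = 0  t=2,i=1
  ###.. -> .   bit 28 = 0  t=0,i=2
  ##.## -> .   bit 27 = 0  t=0,i=8
  ##.#. -> .   bit 26 = 0  t=0,i=11
  ##..# -> .   bit 25 = 0  t=5,i=18
  ##... -> .   bit 24 = 0  t=0,i=3
  #.### -> .   bit 23 = 0  t=3,i=10
  #.##. -> .   bit 22 = 0  t=0,i=9
  #.#.# -> #   bit 21 = 1  t=0,i=12
  #.#.. -> .   bit 20 = 0  t=0,i=16
  #..## -> .   bit 19 = 0  t=0,i=18
  #..#. -> .   bit 18 = 0  t=3,i=16
  #...# -> #   bit 17 = 1  t=0,i=4
  #.... -> .   bit 16 = 0  t=1,i=8
  .#### -> #   bit 15 = 1  t=1,i=13
  .###. -> .   bit 14 = 0  t=0,i=1
  .##.# -> .   bit 13 = 0  t=0,i=7
  .##.. -> .   bit 12 = 0  t=5,i=7
  .#.## -> #   bit 11 = 1  t=3,i=9
  .#.#. -> #   bit 10 = 1  t=0,i=13
  .#..# -> .   bit 9 = 0  t=0,i=17
  .#... -> #   bit 8 = 1  t=2,i=4
  ..### -> .   bit 7 = 0  t=0,i=0
  ..##. -> #   bit 6 = 1  t=0,i=6
  ..#.# -> .   bit 5 = 0  t=2,i=9
  ..#.. -> #   bit 4 = 1  t=3,i=17
  ...## -> #   bit 3 = 1  t=0,i=5
  ...#. -> #   bit 2 = 1  t=2,i=8
  ....# -> .   bit 1 = 0  t=1,i=2
  ..... -> #   bit 0 = 1  t=1,i=0
  bits 10000000001000101000110101011101 = 2149748061

2149748061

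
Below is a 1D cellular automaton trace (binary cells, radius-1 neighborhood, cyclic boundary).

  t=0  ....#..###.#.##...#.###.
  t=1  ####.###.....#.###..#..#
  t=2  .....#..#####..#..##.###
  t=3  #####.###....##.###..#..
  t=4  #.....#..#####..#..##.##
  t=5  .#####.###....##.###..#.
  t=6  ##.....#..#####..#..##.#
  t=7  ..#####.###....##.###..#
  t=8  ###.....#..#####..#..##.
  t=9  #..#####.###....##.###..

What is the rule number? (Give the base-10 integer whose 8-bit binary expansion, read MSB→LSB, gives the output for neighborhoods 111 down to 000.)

27

  ###|.  b7=0 t=0,i=8
  ##.|.  b6=0 t=0,i=9
  #.#|.  b5=0 t=0,i=10
  #..|#  b4=1 t=0,i=5
  .##|#  b3=1 t=0,i=7
  .#.|.  b2=0 t=0,i=4
  ..#|#  b1=1 t=0,i=3
  ...|#  b0=1 t=0,i=0
  bits 00011011 = 27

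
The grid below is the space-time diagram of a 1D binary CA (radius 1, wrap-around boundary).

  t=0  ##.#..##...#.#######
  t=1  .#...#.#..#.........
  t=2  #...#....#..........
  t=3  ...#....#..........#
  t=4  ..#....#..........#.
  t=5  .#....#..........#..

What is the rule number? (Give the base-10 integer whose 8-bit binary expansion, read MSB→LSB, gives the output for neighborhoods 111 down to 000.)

66

  ###|.  b7=0 t=0,i=0
  ##.|#  b6=1 t=0,i=1
  #.#|.  b5=0 t=0,i=2
  #..|.  b4=0 t=0,i=4
  .##|.  b3=0 t=0,i=6
  .#.|.  b2=0 t=0,i=3
  ..#|#  b1=1 t=0,i=5
  ...|.  b0=0 t=0,i=9
  bits 01000010 = 66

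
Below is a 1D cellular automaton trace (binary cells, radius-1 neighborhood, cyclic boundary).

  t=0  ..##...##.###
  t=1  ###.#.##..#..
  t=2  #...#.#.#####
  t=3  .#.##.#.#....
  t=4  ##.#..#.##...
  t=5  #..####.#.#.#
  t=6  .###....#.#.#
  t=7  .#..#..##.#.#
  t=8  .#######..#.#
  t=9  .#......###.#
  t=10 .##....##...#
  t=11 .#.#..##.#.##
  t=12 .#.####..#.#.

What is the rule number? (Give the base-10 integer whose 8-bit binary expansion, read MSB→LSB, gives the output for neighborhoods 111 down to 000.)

  nb ###: next=.  (t=0,i=11, bit7=0)
  nb ##.: next=.  (t=0,i=3, bit6=0)
  nb #.#: next=.  (t=0,i=9, bit5=0)
  nb #..: next=#  (t=0,i=0, bit4=1)
  nb .##: next=#  (t=0,i=2, bit3=1)
  nb .#.: next=#  (t=1,i=4, bit2=1)
  nb ..#: next=#  (t=0,i=1, bit1=1)
  nb ...: next=.  (t=0,i=5, bit0=0)
  bits 00011110 = 30

30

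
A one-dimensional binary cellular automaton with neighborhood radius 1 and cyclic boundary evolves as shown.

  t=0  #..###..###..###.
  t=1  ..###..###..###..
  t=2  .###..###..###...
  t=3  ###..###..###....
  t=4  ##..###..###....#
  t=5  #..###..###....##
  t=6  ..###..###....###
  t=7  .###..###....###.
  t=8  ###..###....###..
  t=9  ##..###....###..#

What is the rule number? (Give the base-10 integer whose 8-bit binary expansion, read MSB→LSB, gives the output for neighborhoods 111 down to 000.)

  ###|#  b7=1 t=0,i=4
  ##.|.  b6=0 t=0,i=5
  #.#|.  b5=0 t=0,i=16
  #..|.  b4=0 t=0,i=1
  .##|#  b3=1 t=0,i=3
  .#.|.  b2=0 t=0,i=0
  ..#|#  b1=1 t=0,i=2
  ...|.  b0=0 t=1,i=0
  bits 10001010 = 138

138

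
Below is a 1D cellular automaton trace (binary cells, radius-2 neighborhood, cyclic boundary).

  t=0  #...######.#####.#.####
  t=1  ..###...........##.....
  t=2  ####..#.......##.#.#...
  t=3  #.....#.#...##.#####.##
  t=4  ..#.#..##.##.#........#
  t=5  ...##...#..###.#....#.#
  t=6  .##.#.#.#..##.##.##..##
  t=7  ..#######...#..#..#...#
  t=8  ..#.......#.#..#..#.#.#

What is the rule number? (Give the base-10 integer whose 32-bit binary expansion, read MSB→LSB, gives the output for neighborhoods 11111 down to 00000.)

  nb #####: next=.  (t=0,i=6, bit31=0)
  nb ####.: next=.  (t=0,i=8, bit30=0)
  nb ###.#: next=.  (t=0,i=9, bit29=0)
  nb ###..: next=.  (t=0,i=0, bit28=0)
  nb ##.##: next=.  (t=0,i=10, bit27=0)
  nb ##.#.: next=#  (t=0,i=16, bit26=1)
  nb ##..#: next=.  (t=2,i=4, bit25=0)
  nb ##...: next=.  (t=0,i=1, bit24=0)
  nb #.###: next=.  (t=0,i=11, bit23=0)
  nb #.##.: next=.  (t=4,i=10, bit22=0)
  nb #.#.#: next=#  (t=0,i=17, bit21=1)
  nb #.#..: next=#  (t=2,i=19, bit20=1)
  nb #..##: next=.  (t=4,i=6, bit19=0)
  nb #..#.: next=.  (t=2,i=5, bit18=0)
  nb #...#: next=#  (t=0,i=2, bit17=1)
  nb #....: next=#  (t=1,i=6, bit16=1)
  nb .####: next=.  (t=0,i=5, bit15=0)
  nb .###.: next=#  (t=1,i=3, bit14=1)
  nb .##.#: next=#  (t=2,i=15, bit13=1)
  nb .##..: next=#  (t=1,i=17, bit12=1)
  nb .#.##: next=.  (t=0,i=18, bit11=0)
  nb .#.#.: next=#  (t=2,i=18, bit10=1)
  nb .#..#: next=.  (t=4,i=0, bit9=0)
  nb .#...: next=.  (t=2,i=7, bit8=0)
  nb ..###: next=#  (t=0,i=4, bit7=1)
  nb ..##.: next=.  (t=1,i=16, bit6=0)
  nb ..#.#: next=.  (t=3,i=6, bit5=0)
  nb ..#..: next=#  (t=2,i=6, bit4=1)
  nb ...##: next=#  (t=0,i=3, bit3=1)
  nb ...#.: next=.  (t=3,i=5, bit2=0)
  nb ....#: next=#  (t=1,i=0, bit1=1)
  nb .....: next=.  (t=1,i=7, bit0=0)
  bits 00000100001100110111010010011010 = 70481050

70481050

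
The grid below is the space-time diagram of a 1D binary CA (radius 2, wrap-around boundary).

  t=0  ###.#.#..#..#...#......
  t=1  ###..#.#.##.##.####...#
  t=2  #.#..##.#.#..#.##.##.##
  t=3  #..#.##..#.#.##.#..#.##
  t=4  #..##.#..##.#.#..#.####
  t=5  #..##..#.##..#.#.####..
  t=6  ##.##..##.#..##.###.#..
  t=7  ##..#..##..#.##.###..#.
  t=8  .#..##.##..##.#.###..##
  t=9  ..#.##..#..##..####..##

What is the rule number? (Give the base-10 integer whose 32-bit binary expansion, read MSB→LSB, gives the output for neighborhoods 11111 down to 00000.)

  [31] ##### => .  t=4,i=21
  [30] ####. => .  t=1,i=1
  [29] ###.# => #  t=0,i=2
  [28] ###.. => #  t=1,i=2
  [27] ##.## => .  t=1,i=11
  [26] ##.#. => .  t=0,i=3
  [25] ##..# => .  t=1,i=3
  [24] ##... => #  t=1,i=19
  [23] #.### => #  t=1,i=15
  [22] #.##. => .  t=1,i=9
  [21] #.#.# => .  t=0,i=4
  [20] #.#.. => .  t=0,i=6
  [19] #..## => .  t=2,i=4
  [18] #..#. => .  t=0,i=8
  [17] #...# => .  t=0,i=14
  [16] #.... => #  t=0,i=18
  [15] .#### => #  t=1,i=0
  [14] .###. => #  t=0,i=1
  [13] .##.# => #  t=1,i=10
  [12] .##.. => #  t=3,i=6
  [11] .#.## => #  t=1,i=8
  [10] .#.#. => #  t=0,i=5
  [9] .#..# => #  t=0,i=7
  [8] .#... => #  t=0,i=13
  [7] ..### => #  t=0,i=0
  [6] ..##. => #  t=2,i=5
  [5] ..#.# => #  t=1,i=5
  [4] ..#.. => #  t=0,i=9
  [3] ...## => #  t=0,i=22
  [2] ...#. => #  t=0,i=15
  [1] ....# => .  t=0,i=21
  [0] ..... => .  t=0,i=19
  bits 00110001100000011111111111111100 = 830603260

830603260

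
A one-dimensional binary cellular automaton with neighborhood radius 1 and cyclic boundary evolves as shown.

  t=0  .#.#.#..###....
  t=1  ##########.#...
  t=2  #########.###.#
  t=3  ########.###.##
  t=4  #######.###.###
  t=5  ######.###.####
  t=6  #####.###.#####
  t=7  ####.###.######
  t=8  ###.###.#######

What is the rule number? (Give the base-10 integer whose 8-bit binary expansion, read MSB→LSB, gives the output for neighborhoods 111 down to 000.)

  [7] ### => #  t=0,i=9
  [6] ##. => .  t=0,i=10
  [5] #.# => #  t=0,i=2
  [4] #.. => #  t=0,i=6
  [3] .## => #  t=0,i=8
  [2] .#. => #  t=0,i=1
  [1] ..# => #  t=0,i=0
  [0] ... => .  t=0,i=12
  bits 10111110 = 190

190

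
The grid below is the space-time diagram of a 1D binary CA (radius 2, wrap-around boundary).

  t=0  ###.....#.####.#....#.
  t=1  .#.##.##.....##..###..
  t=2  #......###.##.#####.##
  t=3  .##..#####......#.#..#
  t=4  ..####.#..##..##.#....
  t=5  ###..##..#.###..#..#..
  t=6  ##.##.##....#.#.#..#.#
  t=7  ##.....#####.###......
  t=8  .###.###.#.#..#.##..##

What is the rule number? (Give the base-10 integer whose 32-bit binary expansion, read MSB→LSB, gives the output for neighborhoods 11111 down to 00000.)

2804634782

  [31] ##### => #  t=2,i=16
  [30] ####. => .  t=0,i=12
  [29] ###.# => #  t=0,i=13
  [28] ###.. => .  t=0,i=2
  [27] ##.## => .  t=1,i=5
  [26] ##.#. => #  t=0,i=14
  [25] ##..# => #  t=1,i=15
  [24] ##... => #  t=0,i=3
  [23] #.### => .  t=0,i=0
  [22] #.##. => .  t=1,i=3
  [21] #.#.# => #  t=6,i=14
  [20] #.#.. => .  t=0,i=15
  [19] #..## => #  t=1,i=16
  [18] #..#. => .  t=3,i=20
  [17] #...# => #  t=1,i=21
  [16] #.... => #  t=0,i=4
  [15] .#### => .  t=0,i=11
  [14] .###. => #  t=0,i=1
  [13] .##.# => .  t=1,i=4
  [12] .##.. => #  t=1,i=7
  [11] .#.## => .  t=0,i=9
  [10] .#.#. => #  t=3,i=17
  [9] .#..# => .  t=3,i=19
  [8] .#... => .  t=0,i=16
  [7] ..### => #  t=1,i=17
  [6] ..##. => .  t=1,i=13
  [5] ..#.# => .  t=0,i=8
  [4] ..#.. => #  t=5,i=16
  [3] ...## => #  t=1,i=12
  [2] ...#. => #  t=0,i=7
  [1] ....# => #  t=0,i=6
  [0] ..... => .  t=0,i=5
  bits 10100111001010110101010010011110 = 2804634782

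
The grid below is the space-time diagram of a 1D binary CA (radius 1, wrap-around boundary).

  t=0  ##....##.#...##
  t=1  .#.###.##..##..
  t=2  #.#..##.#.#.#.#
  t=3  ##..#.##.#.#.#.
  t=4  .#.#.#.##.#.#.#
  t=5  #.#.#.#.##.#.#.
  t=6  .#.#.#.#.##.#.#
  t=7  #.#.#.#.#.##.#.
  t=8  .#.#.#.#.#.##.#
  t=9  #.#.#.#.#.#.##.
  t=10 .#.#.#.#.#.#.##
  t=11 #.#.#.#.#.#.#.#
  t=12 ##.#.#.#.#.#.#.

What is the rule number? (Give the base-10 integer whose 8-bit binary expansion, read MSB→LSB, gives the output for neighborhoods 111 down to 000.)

99

  [7] ### => .  t=0,i=0
  [6] ##. => #  t=0,i=1
  [5] #.# => #  t=0,i=8
  [4] #.. => .  t=0,i=2
  [3] .## => .  t=0,i=6
  [2] .#. => .  t=0,i=9
  [1] ..# => #  t=0,i=5
  [0] ... => #  t=0,i=3
  bits 01100011 = 99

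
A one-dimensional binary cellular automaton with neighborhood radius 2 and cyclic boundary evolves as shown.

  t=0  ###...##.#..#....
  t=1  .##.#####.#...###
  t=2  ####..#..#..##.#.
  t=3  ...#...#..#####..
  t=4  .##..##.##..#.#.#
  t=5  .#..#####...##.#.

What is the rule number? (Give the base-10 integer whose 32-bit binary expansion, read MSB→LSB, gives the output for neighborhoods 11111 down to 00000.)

2622187118

  ##### -> #   bit 31 = 1  t=1,i=6
  ####. -> .   bit 30 = 0  t=1,i=7
  ###.# -> .   bit 29 = 0  t=1,i=8
  ###.. -> #   bit 28 = 1  t=0,i=2
  ##.## -> #   bit 27 = 1  t=1,i=0
  ##.#. -> #   bit 26 = 1  t=0,i=8
  ##..# -> .   bit 25 = 0  t=2,i=4
  ##... -> .   bit 24 = 0  t=0,i=3
  #.### -> .   bit 23 = 0  t=1,i=4
  #.##. -> #   bit 22 = 1  t=1,i=1
  #.#.# -> .   bit 21 = 0  t=2,i=15
  #.#.. -> .   bit 20 = 0  t=0,i=9
  #..## -> #   bit 19 = 1  t=2,i=11
  #..#. -> .   bit 18 = 0  t=0,i=11
  #...# -> #   bit 17 = 1  t=0,i=4
  #.... -> #   bit 16 = 1  t=0,i=14
  .#### -> .   bit 15 = 0  t=1,i=5
  .###. -> #   bit 14 = 1  t=0,i=1
  .##.# -> #   bit 13 = 1  t=0,i=7
  .##.. -> .   bit 12 = 0  t=4,i=2
  .#.## -> .   bit 11 = 0  t=2,i=16
  .#.#. -> #   bit 10 = 1  t=4,i=13
  .#..# -> #   bit 9 = 1  t=0,i=10
  .#... -> .   bit 8 = 0  t=0,i=13
  ..### -> .   bit 7 = 0  t=0,i=0
  ..##. -> #   bit 6 = 1  t=0,i=6
  ..#.# -> #   bit 5 = 1  t=4,i=12
  ..#.. -> .   bit 4 = 0  t=0,i=12
  ...## -> #   bit 3 = 1  t=0,i=5
  ...#. -> #   bit 2 = 1  t=3,i=2
  ....# -> #   bit 1 = 1  t=0,i=15
  ..... -> .   bit 0 = 0  t=3,i=0
  bits 10011100010010110110011001101110 = 2622187118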